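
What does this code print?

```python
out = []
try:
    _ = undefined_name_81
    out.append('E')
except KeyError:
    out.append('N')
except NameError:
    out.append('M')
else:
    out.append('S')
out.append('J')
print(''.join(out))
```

Execution trace: 'M' (except NameError) → 'J' (after the try/except). Output: MJ

Answer: MJ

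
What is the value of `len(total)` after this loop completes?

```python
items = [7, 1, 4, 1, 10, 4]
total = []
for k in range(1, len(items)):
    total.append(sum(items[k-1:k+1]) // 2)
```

Number of 2-element averages
`total` takes the values: [] → [4] → [4, 2] → [4, 2, 2] → [4, 2, 2, 5] → [4, 2, 2, 5, 7]
So `len(total)` = 5

Answer: 5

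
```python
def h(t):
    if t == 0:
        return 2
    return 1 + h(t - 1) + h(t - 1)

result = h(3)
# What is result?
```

h(t) = 1 + 2·h(t-1), h(0)=2. Closed form: (2+1)·2^3 - 1 = 23.

Answer: 23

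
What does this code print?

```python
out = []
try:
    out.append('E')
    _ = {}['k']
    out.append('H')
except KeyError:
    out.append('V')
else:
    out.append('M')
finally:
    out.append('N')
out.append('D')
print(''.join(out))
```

Execution trace: 'E' (try body) → 'V' (except KeyError) → 'N' (finally) → 'D' (after the try/except). Output: EVND

Answer: EVND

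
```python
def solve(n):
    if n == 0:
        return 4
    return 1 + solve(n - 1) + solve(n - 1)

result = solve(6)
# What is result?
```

solve(n) = 1 + 2·solve(n-1), solve(0)=4. Closed form: (4+1)·2^6 - 1 = 319.

Answer: 319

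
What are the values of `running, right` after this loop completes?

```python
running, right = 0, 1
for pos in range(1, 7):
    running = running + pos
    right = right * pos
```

Sum and factorial of 1 to 6
`running, right` takes the values: (0, 1) → (1, 1) → (3, 1) → (3, 2) → (6, 2) → (6, 6) → (10, 6) → (10, 24) → (15, 24) → (15, 120) → (21, 120) → (21, 720)

Answer: 21, 720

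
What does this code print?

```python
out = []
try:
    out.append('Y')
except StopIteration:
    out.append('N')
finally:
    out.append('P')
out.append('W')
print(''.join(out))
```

Execution trace: 'Y' (try body, no exception) → 'P' (finally) → 'W' (after the try/except). Output: YPW

Answer: YPW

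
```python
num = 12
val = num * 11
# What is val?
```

Trace:
`num = 12` → num = 12
`val = num * 11` → val = 132
So val = 132

Answer: 132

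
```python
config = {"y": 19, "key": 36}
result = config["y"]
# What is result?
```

Trace:
`config = {"y": 19, "key": 36}` → config = {'y': 19, 'key': 36}
`result = config["y"]` → result = 19
So result = 19

Answer: 19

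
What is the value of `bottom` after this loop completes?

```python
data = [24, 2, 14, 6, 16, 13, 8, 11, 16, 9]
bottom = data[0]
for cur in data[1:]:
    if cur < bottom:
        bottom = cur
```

Minimum of [24, 2, 14, 6, 16, 13, 8, 11, 16, 9]
`bottom` takes the values: 24 → 2

Answer: 2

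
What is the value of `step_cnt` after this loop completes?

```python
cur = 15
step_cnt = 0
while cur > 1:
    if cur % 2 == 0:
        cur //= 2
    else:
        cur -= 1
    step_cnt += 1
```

Steps to reduce 15 to 1
`step_cnt` takes the values: 0 → 1 → 2 → 3 → 4 → 5 → 6

Answer: 6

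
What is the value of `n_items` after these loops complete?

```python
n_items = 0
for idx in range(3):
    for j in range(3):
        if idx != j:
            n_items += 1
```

3² - 3 (exclude diagonal)
`n_items` takes the values: 0 → 1 → 2 → 3 → 4 → 5 → 6

Answer: 6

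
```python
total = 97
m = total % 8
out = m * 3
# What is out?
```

Trace:
`total = 97` → total = 97
`m = total % 8` → m = 1
`out = m * 3` → out = 3
So out = 3

Answer: 3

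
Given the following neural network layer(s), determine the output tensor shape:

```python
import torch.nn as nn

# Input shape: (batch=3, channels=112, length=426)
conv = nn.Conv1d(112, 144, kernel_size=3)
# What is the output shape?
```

Input: (3, 112, 426) -> Output: (3, 144, 424)

Answer: (3, 144, 424)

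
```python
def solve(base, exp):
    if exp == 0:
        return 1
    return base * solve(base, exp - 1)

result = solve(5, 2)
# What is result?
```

solve(5, 2) = 5 * 5 = 25

Answer: 25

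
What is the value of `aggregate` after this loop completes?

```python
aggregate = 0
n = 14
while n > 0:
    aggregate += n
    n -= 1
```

Sum 14 down to 1
`aggregate` takes the values: 0 → 14 → 27 → 39 → 50 → 60 → 69 → 77 → 84 → 90 → 95 → 99 → 102 → 104 → 105

Answer: 105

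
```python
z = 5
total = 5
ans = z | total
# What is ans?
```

Trace:
`z = 5` → z = 5
`total = 5` → total = 5
`ans = z | total` → ans = 5
So ans = 5

Answer: 5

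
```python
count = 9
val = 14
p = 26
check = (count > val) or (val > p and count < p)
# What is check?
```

Trace:
`count = 9` → count = 9
`val = 14` → val = 14
`p = 26` → p = 26
`check = (count > val) or (val > p and count < p)` → check = False
So check = False

Answer: False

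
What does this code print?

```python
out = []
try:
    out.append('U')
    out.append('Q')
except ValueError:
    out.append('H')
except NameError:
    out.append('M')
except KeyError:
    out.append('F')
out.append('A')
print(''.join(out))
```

Execution trace: 'U' (try body) → 'Q' (try body, no exception) → 'A' (after the try/except). Output: UQA

Answer: UQA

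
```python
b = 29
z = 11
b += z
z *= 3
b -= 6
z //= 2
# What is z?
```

Trace:
`b = 29` → b = 29
`z = 11` → z = 11
`b += z` → b = 40
`z *= 3` → z = 33
`b -= 6` → b = 34
`z //= 2` → z = 16
So z = 16

Answer: 16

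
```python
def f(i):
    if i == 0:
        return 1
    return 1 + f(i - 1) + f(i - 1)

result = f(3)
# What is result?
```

f(i) = 1 + 2·f(i-1), f(0)=1. Closed form: (1+1)·2^3 - 1 = 15.

Answer: 15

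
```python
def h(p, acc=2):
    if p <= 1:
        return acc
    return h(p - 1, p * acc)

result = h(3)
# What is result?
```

Accumulator trace (n, acc): (3, 2) -> (2, 6) -> (1, 12) -> return 12

Answer: 12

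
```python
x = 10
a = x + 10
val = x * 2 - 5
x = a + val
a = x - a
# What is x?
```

Trace:
`x = 10` → x = 10
`a = x + 10` → a = 20
`val = x * 2 - 5` → val = 15
`x = a + val` → x = 35
`a = x - a` → a = 15
So x = 35

Answer: 35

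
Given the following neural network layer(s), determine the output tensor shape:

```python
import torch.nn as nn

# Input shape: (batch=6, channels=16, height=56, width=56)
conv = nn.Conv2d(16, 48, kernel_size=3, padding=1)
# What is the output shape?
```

Input: (6, 16, 56, 56) -> Output: (6, 48, 56, 56)

Answer: (6, 48, 56, 56)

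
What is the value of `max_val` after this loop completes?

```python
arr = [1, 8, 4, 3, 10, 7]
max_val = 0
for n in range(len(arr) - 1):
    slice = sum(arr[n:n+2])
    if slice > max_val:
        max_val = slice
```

Max sum of 2-element window in [1, 8, 4, 3, 10, 7]
`max_val` takes the values: 0 → 9 → 12 → 13 → 17

Answer: 17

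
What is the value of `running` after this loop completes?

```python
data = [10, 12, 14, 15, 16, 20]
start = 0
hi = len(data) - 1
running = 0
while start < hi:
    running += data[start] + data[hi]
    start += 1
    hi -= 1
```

Sum of pairs from ends
`running` takes the values: 0 → 30 → 58 → 87

Answer: 87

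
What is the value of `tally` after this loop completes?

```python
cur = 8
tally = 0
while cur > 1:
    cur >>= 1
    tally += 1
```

Count right shifts until 1
`tally` takes the values: 0 → 1 → 2 → 3

Answer: 3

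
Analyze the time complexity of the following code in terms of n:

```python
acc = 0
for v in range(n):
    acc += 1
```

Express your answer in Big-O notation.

Each loop level contributes: n. Multiplying the contributions gives O(n).

Answer: O(n)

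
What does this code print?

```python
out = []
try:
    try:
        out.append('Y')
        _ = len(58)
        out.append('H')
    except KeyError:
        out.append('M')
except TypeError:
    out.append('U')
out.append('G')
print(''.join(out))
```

Execution trace: 'Y' (try body) → 'U' (outer except TypeError) → 'G' (after the try/except). Output: YUG

Answer: YUG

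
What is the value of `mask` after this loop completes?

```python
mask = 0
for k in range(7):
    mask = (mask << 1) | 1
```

Build 7 consecutive 1-bits: 0b1111111
`mask` takes the values: 0 → 1 → 3 → 7 → 15 → 31 → 63 → 127

Answer: 127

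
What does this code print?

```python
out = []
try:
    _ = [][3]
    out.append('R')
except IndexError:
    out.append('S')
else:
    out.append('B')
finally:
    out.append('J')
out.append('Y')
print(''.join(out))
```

Execution trace: 'S' (except IndexError) → 'J' (finally) → 'Y' (after the try/except). Output: SJY

Answer: SJY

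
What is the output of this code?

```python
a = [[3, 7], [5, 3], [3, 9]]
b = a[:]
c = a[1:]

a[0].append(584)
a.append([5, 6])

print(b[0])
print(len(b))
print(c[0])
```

Key concept: slice with nested mutation.
Step by step:
`a = [[3, 7], [5, 3], [3, 9]]` → a = [[3, 7], [5, 3], [3, 9]]
`b = a[:]` → b = [[3, 7], [5, 3], [3, 9]]
`c = a[1:]` → c = [[5, 3], [3, 9]]
`a[0].append(584)` → a = [[3, 7, 584], [5, 3], [3, 9]]; b = [[3, 7, 584], [5, 3], [3, 9]]
`a.append([5, 6])` → a = [[3, 7, 584], [5, 3], [3, 9], [5, 6]]
`print(b[0])` → prints [3, 7, 584]
`print(len(b))` → prints 3
`print(c[0])` → prints [5, 3]

Answer:
[3, 7, 584]
3
[5, 3]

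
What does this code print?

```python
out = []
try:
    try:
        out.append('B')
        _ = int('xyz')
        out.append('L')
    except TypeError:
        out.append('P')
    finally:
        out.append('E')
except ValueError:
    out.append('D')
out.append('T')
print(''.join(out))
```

Execution trace: 'B' (try body) → 'E' (finally) → 'D' (outer except ValueError) → 'T' (after the try/except). Output: BEDT

Answer: BEDT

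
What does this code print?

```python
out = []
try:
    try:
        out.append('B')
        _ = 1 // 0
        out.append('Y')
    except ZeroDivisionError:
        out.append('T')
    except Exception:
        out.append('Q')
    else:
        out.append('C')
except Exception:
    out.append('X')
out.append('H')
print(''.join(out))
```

Execution trace: 'B' (inner try body) → 'T' (inner except ZeroDivisionError) → 'H' (after the try/except). Output: BTH

Answer: BTH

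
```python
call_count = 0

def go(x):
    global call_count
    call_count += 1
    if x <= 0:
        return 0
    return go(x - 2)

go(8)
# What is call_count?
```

Linear recursion stepping by 2: 5 calls from x=8 down to ≤0.

Answer: 5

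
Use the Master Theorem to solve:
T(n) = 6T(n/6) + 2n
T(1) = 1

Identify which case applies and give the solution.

a=6, b=6, f(n)=2n. log_6(6) = 1. Since c=1 = 1, Case 2 applies: T(n) = Θ(n^log_b(a) · log n) = O(n log n).

Answer: O(n log n) - Case 2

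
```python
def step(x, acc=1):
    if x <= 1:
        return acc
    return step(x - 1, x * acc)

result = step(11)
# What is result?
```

Accumulator trace (n, acc): (11, 1) -> (10, 11) -> (9, 110) -> (8, 990) -> (7, 7920) -> (6, 55440) -> (5, 332640) -> (4, 1663200) -> (3, 6652800) -> (2, 19958400) -> (1, 39916800) -> return 39916800

Answer: 39916800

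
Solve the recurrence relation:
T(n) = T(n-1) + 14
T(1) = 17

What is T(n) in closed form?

Unrolling: T(n) = T(1) + 14·(n-1) = 17 + 14(n-1) = 14n + 3.

Answer: T(n) = 14n + 3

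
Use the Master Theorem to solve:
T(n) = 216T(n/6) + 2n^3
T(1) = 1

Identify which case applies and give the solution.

a=216, b=6, f(n)=2n^3. log_6(216) = 3. Since c=3 = 3, Case 2 applies: T(n) = Θ(n^log_b(a) · log n) = O(n^3 log n).

Answer: O(n^3 log n) - Case 2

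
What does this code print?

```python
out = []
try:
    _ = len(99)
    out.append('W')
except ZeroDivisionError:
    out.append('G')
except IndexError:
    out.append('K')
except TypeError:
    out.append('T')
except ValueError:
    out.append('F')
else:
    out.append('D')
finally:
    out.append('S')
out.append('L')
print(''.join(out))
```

Execution trace: 'T' (except TypeError) → 'S' (finally) → 'L' (after the try/except). Output: TSL

Answer: TSL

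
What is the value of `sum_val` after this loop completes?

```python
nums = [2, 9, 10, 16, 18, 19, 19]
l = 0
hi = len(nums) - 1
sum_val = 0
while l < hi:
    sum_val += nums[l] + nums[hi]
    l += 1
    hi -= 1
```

Sum of pairs from ends
`sum_val` takes the values: 0 → 21 → 49 → 77

Answer: 77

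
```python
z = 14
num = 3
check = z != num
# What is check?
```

Trace:
`z = 14` → z = 14
`num = 3` → num = 3
`check = z != num` → check = True
So check = True

Answer: True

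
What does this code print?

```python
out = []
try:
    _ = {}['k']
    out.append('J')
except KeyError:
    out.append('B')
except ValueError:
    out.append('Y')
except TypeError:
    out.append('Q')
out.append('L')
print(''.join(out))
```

Execution trace: 'B' (except KeyError) → 'L' (after the try/except). Output: BL

Answer: BL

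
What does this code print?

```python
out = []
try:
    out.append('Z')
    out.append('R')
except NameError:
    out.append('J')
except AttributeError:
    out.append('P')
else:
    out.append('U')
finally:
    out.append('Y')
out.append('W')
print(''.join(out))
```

Execution trace: 'Z' (try body) → 'R' (try body, no exception) → 'U' (else) → 'Y' (finally) → 'W' (after the try/except). Output: ZRUYW

Answer: ZRUYW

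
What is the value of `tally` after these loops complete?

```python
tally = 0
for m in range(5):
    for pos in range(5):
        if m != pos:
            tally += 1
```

5² - 5 (exclude diagonal)
`tally` takes the values: 0 → 1 → 2 → 3 → 4 → 5 → 6 → 7 → 8 → 9 → 10 → 11 → 12 → 13 → 14 → 15 → 16 → 17 → 18 → 19 → 20

Answer: 20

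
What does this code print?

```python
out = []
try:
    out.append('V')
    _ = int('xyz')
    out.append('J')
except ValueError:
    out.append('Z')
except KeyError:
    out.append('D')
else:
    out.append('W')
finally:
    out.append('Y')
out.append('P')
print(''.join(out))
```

Execution trace: 'V' (try body) → 'Z' (except ValueError) → 'Y' (finally) → 'P' (after the try/except). Output: VZYP

Answer: VZYP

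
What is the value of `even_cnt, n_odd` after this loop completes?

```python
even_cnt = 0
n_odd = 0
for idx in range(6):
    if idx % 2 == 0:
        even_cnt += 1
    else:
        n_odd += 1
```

Count evens and odds in range(6)
`even_cnt, n_odd` takes the values: (0, 0) → (1, 0) → (1, 1) → (2, 1) → (2, 2) → (3, 2) → (3, 3)

Answer: 3, 3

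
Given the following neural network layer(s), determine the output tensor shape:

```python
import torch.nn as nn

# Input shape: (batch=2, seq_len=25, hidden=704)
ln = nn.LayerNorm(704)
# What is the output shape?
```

Input: (2, 25, 704) -> Output: (2, 25, 704)

Answer: (2, 25, 704)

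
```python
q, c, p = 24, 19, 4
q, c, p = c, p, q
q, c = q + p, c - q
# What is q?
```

Trace:
`q, c, p = 24, 19, 4` → q = 24; c = 19; p = 4
`q, c, p = c, p, q` → q = 19; c = 4; p = 24
`q, c = q + p, c - q` → q = 43; c = -15
So q = 43

Answer: 43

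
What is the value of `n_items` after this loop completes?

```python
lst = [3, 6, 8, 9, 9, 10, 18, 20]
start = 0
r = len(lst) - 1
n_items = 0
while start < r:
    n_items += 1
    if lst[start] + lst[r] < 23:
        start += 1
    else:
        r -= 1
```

Steps to find pair summing to 23
`n_items` takes the values: 0 → 1 → 2 → 3 → 4 → 5 → 6 → 7

Answer: 7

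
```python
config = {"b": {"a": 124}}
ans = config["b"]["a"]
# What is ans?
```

Trace:
`config = {"b": {"a": 124}}` → config = {'b': {'a': 124}}
`ans = config["b"]["a"]` → ans = 124
So ans = 124

Answer: 124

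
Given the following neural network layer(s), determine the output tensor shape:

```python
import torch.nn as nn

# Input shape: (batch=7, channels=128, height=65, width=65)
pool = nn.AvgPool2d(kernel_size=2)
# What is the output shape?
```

Input: (7, 128, 65, 65) -> Output: (7, 128, 32, 32)

Answer: (7, 128, 32, 32)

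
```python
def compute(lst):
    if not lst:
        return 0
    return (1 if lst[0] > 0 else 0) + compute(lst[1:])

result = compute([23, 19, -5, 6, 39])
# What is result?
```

Count of positive elements in [23, 19, -5, 6, 39] = 4

Answer: 4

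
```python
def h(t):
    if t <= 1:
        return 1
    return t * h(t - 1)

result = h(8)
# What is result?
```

h(8) = 8 * 7 * 6 * 5 * 4 * 3 * 2 * 1 = 40320

Answer: 40320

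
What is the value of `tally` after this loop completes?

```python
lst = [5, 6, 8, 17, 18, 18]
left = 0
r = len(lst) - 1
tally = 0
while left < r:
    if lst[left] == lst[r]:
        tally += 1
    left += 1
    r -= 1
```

Count matching pairs from ends
`tally` takes the values: 0

Answer: 0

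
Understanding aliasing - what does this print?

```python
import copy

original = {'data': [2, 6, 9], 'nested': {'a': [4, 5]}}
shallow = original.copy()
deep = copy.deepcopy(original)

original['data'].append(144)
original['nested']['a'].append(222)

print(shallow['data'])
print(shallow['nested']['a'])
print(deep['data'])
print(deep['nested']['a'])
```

Key concept: comparing shallow vs deep copy.
Step by step:
`original = {'data': [2, 6, 9], 'nested': {'a': [4, 5]}}` → original = {'data': [2, 6, 9], 'nested': {'a': [4, 5]}}
`shallow = original.copy()` → shallow = {'data': [2, 6, 9], 'nested': {'a': [4, 5]}}
`deep = copy.deepcopy(original)` → deep = {'data': [2, 6, 9], 'nested': {'a': [4, 5]}}
`original['data'].append(144)` → original = {'data': [2, 6, 9, 144], 'nested': {'a': [4, 5]}}; shallow = {'data': [2, 6, 9, 144], 'nested': {'a': [4, 5]}}
`original['nested']['a'].append(222)` → original = {'data': [2, 6, 9, 144], 'nested': {'a': [4, 5, 222]}}; shallow = {'data': [2, 6, 9, 144], 'nested': {'a': [4, 5, 222]}}
`print(shallow['data'])` → prints [2, 6, 9, 144]
`print(shallow['nested']['a'])` → prints [4, 5, 222]
`print(deep['data'])` → prints [2, 6, 9]
`print(deep['nested']['a'])` → prints [4, 5]

Answer:
[2, 6, 9, 144]
[4, 5, 222]
[2, 6, 9]
[4, 5]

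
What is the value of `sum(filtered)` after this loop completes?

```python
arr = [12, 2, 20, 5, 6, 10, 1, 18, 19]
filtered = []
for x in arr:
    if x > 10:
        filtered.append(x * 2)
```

Sum of doubled values > 10
`filtered` takes the values: [] → [24] → [24, 40] → [24, 40, 36] → [24, 40, 36, 38]
So `sum(filtered)` = 138

Answer: 138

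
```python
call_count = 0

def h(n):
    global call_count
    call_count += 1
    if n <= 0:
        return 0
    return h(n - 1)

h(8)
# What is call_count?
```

Linear recursion stepping by 1: 9 calls from n=8 down to ≤0.

Answer: 9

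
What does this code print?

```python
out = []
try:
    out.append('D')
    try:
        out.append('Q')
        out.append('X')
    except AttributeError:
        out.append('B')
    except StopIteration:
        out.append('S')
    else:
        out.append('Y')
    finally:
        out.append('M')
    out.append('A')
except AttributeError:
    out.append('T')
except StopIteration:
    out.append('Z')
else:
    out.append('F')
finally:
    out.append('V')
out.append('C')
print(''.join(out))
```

Execution trace: 'D' (try body) → 'Q' (inner try body) → 'X' (inner try body, no exception) → 'Y' (inner else) → 'M' (inner finally) → 'A' (try body, no exception) → 'F' (else) → 'V' (finally) → 'C' (after the try/except). Output: DQXYMAFVC

Answer: DQXYMAFVC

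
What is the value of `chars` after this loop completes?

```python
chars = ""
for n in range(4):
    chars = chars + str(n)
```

Concatenate digits 0 to 3
`chars` takes the values: "" → "0" → "01" → "012" → "0123"

Answer: "0123"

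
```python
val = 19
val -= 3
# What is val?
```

Trace:
`val = 19` → val = 19
`val -= 3` → val = 16
So val = 16

Answer: 16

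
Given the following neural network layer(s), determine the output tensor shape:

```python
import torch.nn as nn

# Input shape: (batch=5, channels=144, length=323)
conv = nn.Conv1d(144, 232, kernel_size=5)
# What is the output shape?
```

Input: (5, 144, 323) -> Output: (5, 232, 319)

Answer: (5, 232, 319)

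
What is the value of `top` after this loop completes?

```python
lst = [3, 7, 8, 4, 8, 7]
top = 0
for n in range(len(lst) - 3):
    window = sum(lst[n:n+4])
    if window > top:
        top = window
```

Max sum of 4-element window in [3, 7, 8, 4, 8, 7]
`top` takes the values: 0 → 22 → 27

Answer: 27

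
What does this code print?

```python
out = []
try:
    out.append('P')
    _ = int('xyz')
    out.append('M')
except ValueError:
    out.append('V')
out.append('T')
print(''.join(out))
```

Execution trace: 'P' (try body) → 'V' (except ValueError) → 'T' (after the try/except). Output: PVT

Answer: PVT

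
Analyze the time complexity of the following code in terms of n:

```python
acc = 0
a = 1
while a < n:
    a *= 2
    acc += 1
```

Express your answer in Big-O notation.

Each loop level contributes: log n. Multiplying the contributions gives O(log n).

Answer: O(log n)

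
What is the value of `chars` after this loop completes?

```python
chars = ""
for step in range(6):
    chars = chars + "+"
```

Repeat '+' 6 times
`chars` takes the values: "" → "+" → "++" → "+++" → "++++" → "+++++" → "++++++"

Answer: "++++++"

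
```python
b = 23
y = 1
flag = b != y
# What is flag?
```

Trace:
`b = 23` → b = 23
`y = 1` → y = 1
`flag = b != y` → flag = True
So flag = True

Answer: True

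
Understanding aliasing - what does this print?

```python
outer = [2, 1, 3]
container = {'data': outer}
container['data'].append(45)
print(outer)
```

Key concept: dict holds reference to list.
Step by step:
`outer = [2, 1, 3]` → outer = [2, 1, 3]
`container = {'data': outer}` → container = {'data': [2, 1, 3]}
`container['data'].append(45)` → outer = [2, 1, 3, 45]; container = {'data': [2, 1, 3, 45]}
`print(outer)` → prints [2, 1, 3, 45]

Answer: [2, 1, 3, 45]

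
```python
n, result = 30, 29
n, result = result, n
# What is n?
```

Trace:
`n, result = 30, 29` → n = 30; result = 29
`n, result = result, n` → n = 29; result = 30
So n = 29

Answer: 29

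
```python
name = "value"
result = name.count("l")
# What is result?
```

Trace:
`name = "value"` → name = 'value'
`result = name.count("l")` → result = 1
So result = 1

Answer: 1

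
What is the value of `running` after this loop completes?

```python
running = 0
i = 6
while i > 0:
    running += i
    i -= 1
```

Sum 6 down to 1
`running` takes the values: 0 → 6 → 11 → 15 → 18 → 20 → 21

Answer: 21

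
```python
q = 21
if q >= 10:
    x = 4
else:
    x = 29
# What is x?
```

Trace:
`q = 21` → q = 21
`if q >= 10: ...` → q >= 10 is True → x = 4
So x = 4

Answer: 4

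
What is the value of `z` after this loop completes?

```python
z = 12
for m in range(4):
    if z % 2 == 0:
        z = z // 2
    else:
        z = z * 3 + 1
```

Collatz-style transformation from 12
`z` takes the values: 12 → 6 → 3 → 10 → 5

Answer: 5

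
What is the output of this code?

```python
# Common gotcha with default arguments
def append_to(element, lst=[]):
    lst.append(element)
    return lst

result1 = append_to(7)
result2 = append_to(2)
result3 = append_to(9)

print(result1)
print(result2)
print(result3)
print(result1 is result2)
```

Key concept: mutable default argument gotcha.
Step by step:
`result1 = append_to(7)` → result1 = [7]
`result2 = append_to(2)` → result1 = [7, 2] (same object as result2); result2 = [7, 2] (same object as result1)
`result3 = append_to(9)` → result1 = [7, 2, 9] (same object as result2, result3); result2 = [7, 2, 9] (same object as result1, result3); result3 = [7, 2, 9] (same object as result1, result2)
`print(result1)` → prints [7, 2, 9]
`print(result2)` → prints [7, 2, 9]
`print(result3)` → prints [7, 2, 9]
`print(result1 is result2)` → prints True

Answer:
[7, 2, 9]
[7, 2, 9]
[7, 2, 9]
True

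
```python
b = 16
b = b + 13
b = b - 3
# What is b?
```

Trace:
`b = 16` → b = 16
`b = b + 13` → b = 29
`b = b - 3` → b = 26
So b = 26

Answer: 26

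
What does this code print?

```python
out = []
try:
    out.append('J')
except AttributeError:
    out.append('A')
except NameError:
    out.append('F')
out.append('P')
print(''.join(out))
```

Execution trace: 'J' (try body, no exception) → 'P' (after the try/except). Output: JP

Answer: JP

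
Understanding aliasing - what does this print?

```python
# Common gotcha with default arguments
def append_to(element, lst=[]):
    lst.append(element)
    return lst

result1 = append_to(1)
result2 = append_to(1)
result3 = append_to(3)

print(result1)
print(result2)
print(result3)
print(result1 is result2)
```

Key concept: mutable default argument gotcha.
Step by step:
`result1 = append_to(1)` → result1 = [1]
`result2 = append_to(1)` → result1 = [1, 1] (same object as result2); result2 = [1, 1] (same object as result1)
`result3 = append_to(3)` → result1 = [1, 1, 3] (same object as result2, result3); result2 = [1, 1, 3] (same object as result1, result3); result3 = [1, 1, 3] (same object as result1, result2)
`print(result1)` → prints [1, 1, 3]
`print(result2)` → prints [1, 1, 3]
`print(result3)` → prints [1, 1, 3]
`print(result1 is result2)` → prints True

Answer:
[1, 1, 3]
[1, 1, 3]
[1, 1, 3]
True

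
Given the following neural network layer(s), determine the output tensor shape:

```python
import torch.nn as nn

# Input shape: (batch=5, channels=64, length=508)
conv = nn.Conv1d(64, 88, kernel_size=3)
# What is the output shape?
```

Input: (5, 64, 508) -> Output: (5, 88, 506)

Answer: (5, 88, 506)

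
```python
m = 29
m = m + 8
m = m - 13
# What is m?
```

Trace:
`m = 29` → m = 29
`m = m + 8` → m = 37
`m = m - 13` → m = 24
So m = 24

Answer: 24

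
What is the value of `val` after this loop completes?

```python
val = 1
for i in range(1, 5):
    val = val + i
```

Start at 1, add 1 through 4
`val` takes the values: 1 → 2 → 4 → 7 → 11

Answer: 11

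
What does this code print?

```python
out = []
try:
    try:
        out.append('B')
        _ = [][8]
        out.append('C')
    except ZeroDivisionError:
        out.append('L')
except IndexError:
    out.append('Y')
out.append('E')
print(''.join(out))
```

Execution trace: 'B' (try body) → 'Y' (outer except IndexError) → 'E' (after the try/except). Output: BYE

Answer: BYE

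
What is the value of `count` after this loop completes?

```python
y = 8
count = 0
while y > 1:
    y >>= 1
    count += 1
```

Count right shifts until 1
`count` takes the values: 0 → 1 → 2 → 3

Answer: 3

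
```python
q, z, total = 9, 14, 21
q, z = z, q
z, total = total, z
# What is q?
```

Trace:
`q, z, total = 9, 14, 21` → q = 9; z = 14; total = 21
`q, z = z, q` → q = 14; z = 9
`z, total = total, z` → z = 21; total = 9
So q = 14

Answer: 14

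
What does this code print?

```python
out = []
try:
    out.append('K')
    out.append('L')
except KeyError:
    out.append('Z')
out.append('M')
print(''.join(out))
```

Execution trace: 'K' (try body) → 'L' (try body, no exception) → 'M' (after the try/except). Output: KLM

Answer: KLM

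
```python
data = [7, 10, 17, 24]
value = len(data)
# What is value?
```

Trace:
`data = [7, 10, 17, 24]` → data = [7, 10, 17, 24]
`value = len(data)` → value = 4
So value = 4

Answer: 4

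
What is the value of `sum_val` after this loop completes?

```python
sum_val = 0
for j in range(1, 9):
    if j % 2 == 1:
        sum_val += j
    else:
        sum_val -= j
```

Add odd, subtract even
`sum_val` takes the values: 0 → 1 → -1 → 2 → -2 → 3 → -3 → 4 → -4

Answer: -4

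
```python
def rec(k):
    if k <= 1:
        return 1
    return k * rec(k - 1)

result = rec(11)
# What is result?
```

rec(11) = 11 * 10 * 9 * 8 * 7 * 6 * 5 * 4 * 3 * 2 * 1 = 39916800

Answer: 39916800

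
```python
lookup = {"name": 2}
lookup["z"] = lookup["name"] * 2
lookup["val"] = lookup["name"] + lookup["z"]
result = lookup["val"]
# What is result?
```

Trace:
`lookup = {"name": 2}` → lookup = {'name': 2}
`lookup["z"] = lookup["name"] * 2` → lookup = {'name': 2, 'z': 4}
`lookup["val"] = lookup["name"] + lookup["z"]` → lookup = {'name': 2, 'z': 4, 'val': 6}
`result = lookup["val"]` → result = 6
So result = 6

Answer: 6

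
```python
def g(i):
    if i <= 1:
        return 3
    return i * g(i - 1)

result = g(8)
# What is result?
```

g(8) = 8 * 7 * 6 * 5 * 4 * 3 * 2 * 3 = 120960

Answer: 120960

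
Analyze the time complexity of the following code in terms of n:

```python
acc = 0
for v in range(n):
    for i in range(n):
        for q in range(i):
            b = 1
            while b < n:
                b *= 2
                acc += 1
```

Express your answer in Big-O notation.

Each loop level contributes: n × n × n × log n. Multiplying the contributions gives O(n^3 log n).

Answer: O(n^3 log n)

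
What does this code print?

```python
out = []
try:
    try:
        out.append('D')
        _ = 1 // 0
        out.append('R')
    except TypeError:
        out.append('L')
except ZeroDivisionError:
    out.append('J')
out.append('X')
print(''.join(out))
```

Execution trace: 'D' (try body) → 'J' (outer except ZeroDivisionError) → 'X' (after the try/except). Output: DJX

Answer: DJX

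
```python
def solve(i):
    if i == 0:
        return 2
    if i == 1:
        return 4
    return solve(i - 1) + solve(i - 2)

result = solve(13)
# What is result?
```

Build up from base cases: solve(0)=2, solve(1)=4, solve(2)=6, solve(3)=10, solve(4)=16, solve(5)=26, solve(6)=42, ..., solve(13)=1220

Answer: 1220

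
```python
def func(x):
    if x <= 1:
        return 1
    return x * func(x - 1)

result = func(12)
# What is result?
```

func(12) = 12 * 11 * 10 * 9 * 8 * 7 * 6 * 5 * 4 * 3 * 2 * 1 = 479001600

Answer: 479001600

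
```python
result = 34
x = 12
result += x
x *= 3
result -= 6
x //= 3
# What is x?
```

Trace:
`result = 34` → result = 34
`x = 12` → x = 12
`result += x` → result = 46
`x *= 3` → x = 36
`result -= 6` → result = 40
`x //= 3` → x = 12
So x = 12

Answer: 12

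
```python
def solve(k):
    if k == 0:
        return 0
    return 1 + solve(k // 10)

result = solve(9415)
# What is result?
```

Count of digits of 9415: 4

Answer: 4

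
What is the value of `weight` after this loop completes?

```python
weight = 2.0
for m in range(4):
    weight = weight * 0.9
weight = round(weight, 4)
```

Exponential decay: 2.0 * 0.9^4
`weight` takes the values: 2.0 → 1.8 → 1.62 → 1.458 → 1.3122

Answer: 1.3122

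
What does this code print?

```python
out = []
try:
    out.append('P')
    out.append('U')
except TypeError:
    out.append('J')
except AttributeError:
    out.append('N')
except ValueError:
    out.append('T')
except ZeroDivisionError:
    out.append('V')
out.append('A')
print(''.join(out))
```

Execution trace: 'P' (try body) → 'U' (try body, no exception) → 'A' (after the try/except). Output: PUA

Answer: PUA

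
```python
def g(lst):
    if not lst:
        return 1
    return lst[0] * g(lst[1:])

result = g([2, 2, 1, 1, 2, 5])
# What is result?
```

Product over [2, 2, 1, 1, 2, 5] = 2 * 2 * 1 * 1 * 2 * 5 = 40

Answer: 40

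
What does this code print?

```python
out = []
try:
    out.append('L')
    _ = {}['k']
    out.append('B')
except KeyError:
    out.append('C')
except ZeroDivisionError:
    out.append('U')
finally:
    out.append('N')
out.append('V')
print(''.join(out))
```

Execution trace: 'L' (try body) → 'C' (except KeyError) → 'N' (finally) → 'V' (after the try/except). Output: LCNV

Answer: LCNV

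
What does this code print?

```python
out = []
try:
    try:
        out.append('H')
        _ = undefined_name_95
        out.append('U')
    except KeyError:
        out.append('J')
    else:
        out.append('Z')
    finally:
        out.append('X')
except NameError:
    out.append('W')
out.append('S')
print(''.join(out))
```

Execution trace: 'H' (try body) → 'X' (finally) → 'W' (outer except NameError) → 'S' (after the try/except). Output: HXWS

Answer: HXWS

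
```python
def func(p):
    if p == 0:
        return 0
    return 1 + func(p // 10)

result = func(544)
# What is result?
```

Count of digits of 544: 3

Answer: 3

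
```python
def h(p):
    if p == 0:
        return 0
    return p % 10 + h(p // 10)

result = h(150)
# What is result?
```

Sum of digits of 150: 0 + 5 + 1 = 6

Answer: 6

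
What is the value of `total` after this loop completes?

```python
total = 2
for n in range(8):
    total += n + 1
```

Start at 2, add 1 to 8 = 38
`total` takes the values: 2 → 3 → 5 → 8 → 12 → 17 → 23 → 30 → 38

Answer: 38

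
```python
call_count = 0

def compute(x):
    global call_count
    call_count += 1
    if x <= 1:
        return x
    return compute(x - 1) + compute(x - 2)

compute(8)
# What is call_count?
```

Calls(x) = 1 + Calls(x-1) + Calls(x-2); Calls(0)=Calls(1)=1. For x=8 this gives 67.

Answer: 67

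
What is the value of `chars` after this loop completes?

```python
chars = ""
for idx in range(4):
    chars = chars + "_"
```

Repeat '_' 4 times
`chars` takes the values: "" → "_" → "__" → "___" → "____"

Answer: "____"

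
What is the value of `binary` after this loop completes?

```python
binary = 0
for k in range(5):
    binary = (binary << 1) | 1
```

Build 5 consecutive 1-bits: 0b11111
`binary` takes the values: 0 → 1 → 3 → 7 → 15 → 31

Answer: 31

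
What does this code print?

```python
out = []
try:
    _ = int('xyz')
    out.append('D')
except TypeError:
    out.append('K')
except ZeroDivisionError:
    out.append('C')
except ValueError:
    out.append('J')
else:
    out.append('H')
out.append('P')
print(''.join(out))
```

Execution trace: 'J' (except ValueError) → 'P' (after the try/except). Output: JP

Answer: JP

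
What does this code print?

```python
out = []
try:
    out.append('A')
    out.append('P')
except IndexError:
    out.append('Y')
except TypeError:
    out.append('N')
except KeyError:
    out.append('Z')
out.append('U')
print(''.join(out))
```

Execution trace: 'A' (try body) → 'P' (try body, no exception) → 'U' (after the try/except). Output: APU

Answer: APU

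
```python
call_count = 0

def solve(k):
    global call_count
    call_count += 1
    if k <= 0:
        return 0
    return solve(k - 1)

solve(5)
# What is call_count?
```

Linear recursion stepping by 1: 6 calls from k=5 down to ≤0.

Answer: 6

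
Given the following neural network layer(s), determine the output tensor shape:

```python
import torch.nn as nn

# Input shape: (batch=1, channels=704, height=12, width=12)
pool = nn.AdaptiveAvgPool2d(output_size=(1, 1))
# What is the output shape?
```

Input: (1, 704, 12, 12) -> Output: (1, 704, 1, 1)

Answer: (1, 704, 1, 1)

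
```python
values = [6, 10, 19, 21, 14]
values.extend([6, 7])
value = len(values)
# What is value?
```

Trace:
`values = [6, 10, 19, 21, 14]` → values = [6, 10, 19, 21, 14]
`values.extend([6, 7])` → values = [6, 10, 19, 21, 14, 6, 7]
`value = len(values)` → value = 7
So value = 7

Answer: 7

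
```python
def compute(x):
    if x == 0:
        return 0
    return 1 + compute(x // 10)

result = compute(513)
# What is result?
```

Count of digits of 513: 3

Answer: 3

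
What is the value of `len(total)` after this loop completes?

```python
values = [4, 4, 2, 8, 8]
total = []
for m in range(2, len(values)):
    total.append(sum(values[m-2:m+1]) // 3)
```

Number of 3-element averages
`total` takes the values: [] → [3] → [3, 4] → [3, 4, 6]
So `len(total)` = 3

Answer: 3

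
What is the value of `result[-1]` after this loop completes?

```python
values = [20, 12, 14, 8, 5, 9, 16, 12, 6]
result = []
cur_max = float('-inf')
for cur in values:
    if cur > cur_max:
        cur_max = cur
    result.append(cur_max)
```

Running max ends at 20
`result` takes the values: [] → [20] → [20, 20] → [20, 20, 20] → [20, 20, 20, 20] → [20, 20, 20, 20, 20] → [20, 20, 20, 20, 20, 20] → [20, 20, 20, 20, 20, 20, 20] → [20, 20, 20, 20, 20, 20, 20, 20] → [20, 20, 20, 20, 20, 20, 20, 20, 20]
So `result[-1]` = 20

Answer: 20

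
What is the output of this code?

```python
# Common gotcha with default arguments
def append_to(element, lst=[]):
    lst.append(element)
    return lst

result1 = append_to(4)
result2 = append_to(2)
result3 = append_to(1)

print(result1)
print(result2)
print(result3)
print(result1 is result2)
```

Key concept: mutable default argument gotcha.
Step by step:
`result1 = append_to(4)` → result1 = [4]
`result2 = append_to(2)` → result1 = [4, 2] (same object as result2); result2 = [4, 2] (same object as result1)
`result3 = append_to(1)` → result1 = [4, 2, 1] (same object as result2, result3); result2 = [4, 2, 1] (same object as result1, result3); result3 = [4, 2, 1] (same object as result1, result2)
`print(result1)` → prints [4, 2, 1]
`print(result2)` → prints [4, 2, 1]
`print(result3)` → prints [4, 2, 1]
`print(result1 is result2)` → prints True

Answer:
[4, 2, 1]
[4, 2, 1]
[4, 2, 1]
True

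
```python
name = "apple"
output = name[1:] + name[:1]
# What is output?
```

Trace:
`name = "apple"` → name = 'apple'
`output = name[1:] + name[:1]` → output = 'pplea'
So output = 'pplea'

Answer: 'pplea'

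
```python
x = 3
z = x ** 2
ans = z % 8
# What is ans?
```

Trace:
`x = 3` → x = 3
`z = x ** 2` → z = 9
`ans = z % 8` → ans = 1
So ans = 1

Answer: 1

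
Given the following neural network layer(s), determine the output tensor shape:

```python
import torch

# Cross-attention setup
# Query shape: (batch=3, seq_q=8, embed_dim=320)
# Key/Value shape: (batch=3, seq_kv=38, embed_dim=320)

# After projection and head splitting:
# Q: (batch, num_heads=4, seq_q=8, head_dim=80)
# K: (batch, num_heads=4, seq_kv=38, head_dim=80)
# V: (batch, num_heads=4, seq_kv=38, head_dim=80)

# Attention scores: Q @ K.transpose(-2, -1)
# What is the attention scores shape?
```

Input: (3, 8, 320) -> Output: (3, 4, 8, 38)

Answer: (3, 4, 8, 38)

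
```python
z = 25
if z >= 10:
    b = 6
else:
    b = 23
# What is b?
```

Trace:
`z = 25` → z = 25
`if z >= 10: ...` → z >= 10 is True → b = 6
So b = 6

Answer: 6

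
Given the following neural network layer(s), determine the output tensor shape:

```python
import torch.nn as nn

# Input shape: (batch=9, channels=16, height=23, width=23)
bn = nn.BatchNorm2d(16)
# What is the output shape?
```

Input: (9, 16, 23, 23) -> Output: (9, 16, 23, 23)

Answer: (9, 16, 23, 23)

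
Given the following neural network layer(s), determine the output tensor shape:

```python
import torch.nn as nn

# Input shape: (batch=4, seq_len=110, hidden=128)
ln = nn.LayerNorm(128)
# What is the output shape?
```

Input: (4, 110, 128) -> Output: (4, 110, 128)

Answer: (4, 110, 128)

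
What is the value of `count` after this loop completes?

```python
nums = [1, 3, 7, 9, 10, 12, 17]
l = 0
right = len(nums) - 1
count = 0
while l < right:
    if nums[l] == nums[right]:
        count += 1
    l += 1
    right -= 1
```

Count matching pairs from ends
`count` takes the values: 0

Answer: 0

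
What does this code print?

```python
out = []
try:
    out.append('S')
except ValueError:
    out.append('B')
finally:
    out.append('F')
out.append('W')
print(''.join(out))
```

Execution trace: 'S' (try body, no exception) → 'F' (finally) → 'W' (after the try/except). Output: SFW

Answer: SFW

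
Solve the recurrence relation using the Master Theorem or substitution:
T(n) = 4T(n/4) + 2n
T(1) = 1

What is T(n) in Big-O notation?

By Master Theorem: a=4, b=4, f(n)=2n. Since log_4(4) = 1 and f(n) = Θ(n^1), Case 2 applies. T(n) = O(n log n).

Answer: O(n log n)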